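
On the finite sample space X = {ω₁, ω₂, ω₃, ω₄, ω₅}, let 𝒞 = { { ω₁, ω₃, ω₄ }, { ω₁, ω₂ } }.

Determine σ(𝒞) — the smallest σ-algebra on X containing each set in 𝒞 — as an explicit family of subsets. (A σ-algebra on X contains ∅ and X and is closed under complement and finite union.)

σ(𝒞) (16 sets): { ∅, { ω₁ }, { ω₂ }, { ω₅ }, { ω₁, ω₂ }, { ω₁, ω₅ }, { ω₂, ω₅ }, { ω₃, ω₄ }, { ω₁, ω₂, ω₅ }, { ω₁, ω₃, ω₄ }, { ω₂, ω₃, ω₄ }, { ω₃, ω₄, ω₅ }, { ω₁, ω₂, ω₃, ω₄ }, { ω₁, ω₃, ω₄, ω₅ }, { ω₂, ω₃, ω₄, ω₅ }, X }

Working:
Start: 𝒞 ∪ {∅, X} = { ∅, { ω₁, ω₂ }, { ω₁, ω₃, ω₄ }, X }.
Pass 1 adds 3:
  { ω₂, ω₅ }  = X∖{ ω₁, ω₃, ω₄ }
  { ω₃, ω₄, ω₅ }  = X∖{ ω₁, ω₂ }
  { ω₁, ω₂, ω₃, ω₄ }  = { ω₁, ω₂ } ∪ { ω₁, ω₃, ω₄ }
Pass 2 adds 4:
  { ω₅ }  = X∖{ ω₁, ω₂, ω₃, ω₄ }
  { ω₁, ω₂, ω₅ }  = { ω₂, ω₅ } ∪ { ω₁, ω₂ }
  { ω₁, ω₃, ω₄, ω₅ }  = { ω₃, ω₄, ω₅ } ∪ { ω₁, ω₃, ω₄ }
  { ω₂, ω₃, ω₄, ω₅ }  = { ω₂, ω₅ } ∪ { ω₃, ω₄, ω₅ }
Pass 3. New:
  { ω₁ }  = X∖{ ω₂, ω₃, ω₄, ω₅ }
  { ω₂ }  = X∖{ ω₁, ω₃, ω₄, ω₅ }
  { ω₃, ω₄ }  = X∖{ ω₁, ω₂, ω₅ }
Pass 4: +2 →
  { ω₁, ω₅ }  = { ω₅ } ∪ { ω₁ }
  { ω₂, ω₃, ω₄ }  = { ω₃, ω₄ } ∪ { ω₂ }
Pass 5: already closed under ᶜ and ∪.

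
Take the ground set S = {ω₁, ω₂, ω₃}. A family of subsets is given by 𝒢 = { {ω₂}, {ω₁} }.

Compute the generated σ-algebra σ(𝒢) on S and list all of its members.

Seed the family with 𝒢 together with ∅ and S: { {}, {ω₁}, {ω₂}, S }.
Step 1. New:
  {ω₁, ω₂}  = {ω₂} ∪ {ω₁}
  {ω₁, ω₃}  = S∖{ω₂}
  {ω₂, ω₃}  = S∖{ω₁}
  — 7 sets.
Step 2: +1 →
  {ω₃}  = S∖{ω₁, ω₂}
  — 8 sets.
Step 3: stable.

σ(𝒢) = { {}, {ω₁}, {ω₂}, {ω₃}, {ω₁, ω₂}, {ω₁, ω₃}, {ω₂, ω₃}, S }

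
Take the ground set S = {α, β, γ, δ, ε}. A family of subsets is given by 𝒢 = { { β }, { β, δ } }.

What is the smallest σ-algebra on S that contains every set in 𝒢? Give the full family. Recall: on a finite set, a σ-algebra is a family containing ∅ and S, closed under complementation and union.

Answer: σ(𝒢) = { ∅, { β }, { δ }, { β, δ }, { α, γ, ε }, { α, β, γ, ε }, { α, γ, δ, ε }, S }

Derivation:
Take S₀ = 𝒢 ∪ {∅, S} = { ∅, { β }, { β, δ }, S }.
Round 1: +2 →
  { α, γ, ε }  = complement { β, δ }
  { α, γ, δ, ε }  = complement { β }
  |family| = 6
Round 2 (1 new):
  { α, β, γ, ε }  = { α, γ, ε } ∪ { β }
  |family| = 7
Round 3: +1 →
  { δ }  = complement { α, β, γ, ε }
  |family| = 8
Round 4: already closed under ᶜ and ∪.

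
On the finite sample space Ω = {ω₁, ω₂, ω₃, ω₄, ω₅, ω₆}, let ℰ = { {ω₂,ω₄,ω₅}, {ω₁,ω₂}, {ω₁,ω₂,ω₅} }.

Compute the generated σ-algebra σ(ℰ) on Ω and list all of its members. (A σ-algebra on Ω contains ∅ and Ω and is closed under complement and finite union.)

Begin from { ∅, {ω₁,ω₂}, {ω₁,ω₂,ω₅}, {ω₂,ω₄,ω₅}, Ω } (that is, ℰ plus ∅ and Ω).
Pass 1: +4 →
  {ω₁,ω₃,ω₆}  = {ω₂,ω₄,ω₅}ᶜ
  {ω₃,ω₄,ω₆}  = {ω₁,ω₂,ω₅}ᶜ
  {ω₁,ω₂,ω₄,ω₅}  = {ω₁,ω₂,ω₅} ∪ {ω₂,ω₄,ω₅}
  {ω₃,ω₄,ω₅,ω₆}  = {ω₁,ω₂}ᶜ
  [9 total]
Pass 2: 7 new —
  {ω₃,ω₆}  = {ω₁,ω₂,ω₄,ω₅}ᶜ
  {ω₁,ω₂,ω₃,ω₆}  = {ω₁,ω₂} ∪ {ω₁,ω₃,ω₆}
  {ω₁,ω₃,ω₄,ω₆}  = {ω₁,ω₃,ω₆} ∪ {ω₃,ω₄,ω₆}
  {ω₁,ω₂,ω₃,ω₄,ω₆}  = {ω₁,ω₂} ∪ {ω₃,ω₄,ω₆}
  {ω₁,ω₂,ω₃,ω₅,ω₆}  = {ω₁,ω₃,ω₆} ∪ {ω₁,ω₂,ω₅}
  {ω₁,ω₃,ω₄,ω₅,ω₆}  = {ω₁,ω₃,ω₆} ∪ {ω₃,ω₄,ω₅,ω₆}
  {ω₂,ω₃,ω₄,ω₅,ω₆}  = {ω₃,ω₄,ω₅,ω₆} ∪ {ω₂,ω₄,ω₅}
  [16 total]
Pass 3 (6 new):
  {ω₁}  = {ω₂,ω₃,ω₄,ω₅,ω₆}ᶜ
  {ω₂}  = {ω₁,ω₃,ω₄,ω₅,ω₆}ᶜ
  {ω₄}  = {ω₁,ω₂,ω₃,ω₅,ω₆}ᶜ
  {ω₅}  = {ω₁,ω₂,ω₃,ω₄,ω₆}ᶜ
  {ω₂,ω₅}  = {ω₁,ω₃,ω₄,ω₆}ᶜ
  {ω₄,ω₅}  = {ω₁,ω₂,ω₃,ω₆}ᶜ
  [22 total]
Pass 4: +10 →
  {ω₁,ω₄}  = {ω₁} ∪ {ω₄}
  {ω₁,ω₅}  = {ω₁} ∪ {ω₅}
  {ω₂,ω₄}  = {ω₂} ∪ {ω₄}
  {ω₁,ω₂,ω₄}  = {ω₁,ω₂} ∪ {ω₄}
  {ω₁,ω₄,ω₅}  = {ω₁} ∪ {ω₄,ω₅}
  {ω₂,ω₃,ω₆}  = {ω₂} ∪ {ω₃,ω₆}
  {ω₃,ω₅,ω₆}  = {ω₅} ∪ {ω₃,ω₆}
  {ω₁,ω₃,ω₅,ω₆}  = {ω₁,ω₃,ω₆} ∪ {ω₅}
  {ω₂,ω₃,ω₄,ω₆}  = {ω₂} ∪ {ω₃,ω₄,ω₆}
  {ω₂,ω₃,ω₅,ω₆}  = {ω₂,ω₅} ∪ {ω₃,ω₆}
  [32 total]
Pass 5 adds nothing — fixpoint reached.

Therefore σ(ℰ) = { ∅, {ω₁}, {ω₂}, {ω₄}, {ω₅}, {ω₁,ω₂}, {ω₁,ω₄}, {ω₁,ω₅}, {ω₂,ω₄}, {ω₂,ω₅}, {ω₃,ω₆}, {ω₄,ω₅}, {ω₁,ω₂,ω₄}, {ω₁,ω₂,ω₅}, {ω₁,ω₃,ω₆}, {ω₁,ω₄,ω₅}, {ω₂,ω₃,ω₆}, {ω₂,ω₄,ω₅}, {ω₃,ω₄,ω₆}, {ω₃,ω₅,ω₆}, {ω₁,ω₂,ω₃,ω₆}, {ω₁,ω₂,ω₄,ω₅}, {ω₁,ω₃,ω₄,ω₆}, {ω₁,ω₃,ω₅,ω₆}, {ω₂,ω₃,ω₄,ω₆}, {ω₂,ω₃,ω₅,ω₆}, {ω₃,ω₄,ω₅,ω₆}, {ω₁,ω₂,ω₃,ω₄,ω₆}, {ω₁,ω₂,ω₃,ω₅,ω₆}, {ω₁,ω₃,ω₄,ω₅,ω₆}, {ω₂,ω₃,ω₄,ω₅,ω₆}, Ω } (|σ(ℰ)| = 32).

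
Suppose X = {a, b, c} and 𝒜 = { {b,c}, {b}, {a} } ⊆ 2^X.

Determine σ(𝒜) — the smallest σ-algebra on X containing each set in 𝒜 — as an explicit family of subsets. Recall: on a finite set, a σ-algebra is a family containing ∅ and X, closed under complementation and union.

σ(𝒜) = { ∅, {a}, {b}, {c}, {a,b}, {a,c}, {b,c}, X }

Working:
Seed the family with 𝒜 together with ∅ and X: { ∅, {a}, {b}, {b,c}, X }.
Step 1 adds 2:
  {a,b}  = {b} ∪ {a}
  {a,c}  = ᶜ of {b}
Step 2: +1 →
  {c}  = ᶜ of {a,b}
Step 3: no new sets; the family is a σ-algebra.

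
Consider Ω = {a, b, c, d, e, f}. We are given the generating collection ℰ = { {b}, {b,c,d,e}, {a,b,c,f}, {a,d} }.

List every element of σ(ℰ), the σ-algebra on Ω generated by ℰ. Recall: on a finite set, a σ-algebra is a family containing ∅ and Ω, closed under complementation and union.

Answer: σ(ℰ) = { {}, {a}, {b}, {c}, {d}, {e}, {f}, {a,b}, {a,c}, {a,d}, {a,e}, {a,f}, {b,c}, {b,d}, {b,e}, {b,f}, {c,d}, {c,e}, {c,f}, {d,e}, {d,f}, {e,f}, {a,b,c}, {a,b,d}, {a,b,e}, {a,b,f}, {a,c,d}, {a,c,e}, {a,c,f}, {a,d,e}, {a,d,f}, {a,e,f}, {b,c,d}, {b,c,e}, {b,c,f}, {b,d,e}, {b,d,f}, {b,e,f}, {c,d,e}, {c,d,f}, {c,e,f}, {d,e,f}, {a,b,c,d}, {a,b,c,e}, {a,b,c,f}, {a,b,d,e}, {a,b,d,f}, {a,b,e,f}, {a,c,d,e}, {a,c,d,f}, {a,c,e,f}, {a,d,e,f}, {b,c,d,e}, {b,c,d,f}, {b,c,e,f}, {b,d,e,f}, {c,d,e,f}, {a,b,c,d,e}, {a,b,c,d,f}, {a,b,c,e,f}, {a,b,d,e,f}, {a,c,d,e,f}, {b,c,d,e,f}, Ω }

Trace:
Seed the family with ℰ together with ∅ and Ω: { {}, {b}, {a,d}, {a,b,c,f}, {b,c,d,e}, Ω }.
Pass 1: 7 new —
  {a,f}  = complement {b,c,d,e}
  {d,e}  = complement {a,b,c,f}
  {a,b,d}  = {a,d} ∪ {b}
  {b,c,e,f}  = complement {a,d}
  {a,b,c,d,e}  = {a,d} ∪ {b,c,d,e}
  {a,b,c,d,f}  = {a,d} ∪ {a,b,c,f}
  {a,c,d,e,f}  = complement {b}
  (now 13)
Pass 2 adds 12:
  {e}  = complement {a,b,c,d,f}
  {f}  = complement {a,b,c,d,e}
  {a,b,f}  = {a,f} ∪ {b}
  {a,d,e}  = {d,e} ∪ {a,d}
  {a,d,f}  = {a,f} ∪ {a,d}
  {b,d,e}  = {b} ∪ {d,e}
  {c,e,f}  = complement {a,b,d}
  {a,b,d,e}  = {a,b,d} ∪ {d,e}
  {a,b,d,f}  = {a,f} ∪ {a,b,d}
  {a,d,e,f}  = {a,f} ∪ {d,e}
  {a,b,c,e,f}  = {a,f} ∪ {b,c,e,f}
  {b,c,d,e,f}  = {b,c,d,e} ∪ {b,c,e,f}
  (now 25)
Pass 3. New:
  {a}  = complement {b,c,d,e,f}
  {d}  = complement {a,b,c,e,f}
  {b,c}  = complement {a,d,e,f}
  {b,e}  = {b} ∪ {e}
  {b,f}  = {b} ∪ {f}
  {c,e}  = complement {a,b,d,f}
  {c,f}  = complement {a,b,d,e}
  {e,f}  = {f} ∪ {e}
  {a,c,f}  = complement {b,d,e}
  {a,e,f}  = {a,f} ∪ {e}
  {b,c,e}  = complement {a,d,f}
  {b,c,f}  = complement {a,d,e}
  {c,d,e}  = complement {a,b,f}
  {d,e,f}  = {d,e} ∪ {f}
  {a,b,e,f}  = {e} ∪ {a,b,f}
  {a,c,e,f}  = {a,f} ∪ {c,e,f}
  {b,d,e,f}  = {b,d,e} ∪ {f}
  {c,d,e,f}  = {d,e} ∪ {c,e,f}
  {a,b,d,e,f}  = {a,f} ∪ {b,d,e}
  (now 44)
Pass 4: +19 →
  {c}  = complement {a,b,d,e,f}
  {a,b}  = complement {c,d,e,f}
  {a,c}  = complement {b,d,e,f}
  {a,e}  = {a} ∪ {e}
  {b,d}  = complement {a,c,e,f}
  {c,d}  = complement {a,b,e,f}
  {d,f}  = {d} ∪ {f}
  {a,b,c}  = complement {d,e,f}
  {a,b,e}  = {a} ∪ {b,e}
  {a,c,e}  = {c,e} ∪ {a}
  {b,c,d}  = complement {a,e,f}
  {b,d,f}  = {b,f} ∪ {d}
  {b,e,f}  = {b} ∪ {e,f}
  {c,d,f}  = {c,f} ∪ {d}
  {a,b,c,d}  = complement {e,f}
  {a,b,c,e}  = {a} ∪ {b,c,e}
  {a,c,d,e}  = complement {b,f}
  {a,c,d,f}  = complement {b,e}
  {b,c,d,f}  = {b,c,f} ∪ {d}
  (now 63)
Pass 5: +1 →
  {a,c,d}  = complement {b,e,f}
  (now 64)
Pass 6: closed — nothing new.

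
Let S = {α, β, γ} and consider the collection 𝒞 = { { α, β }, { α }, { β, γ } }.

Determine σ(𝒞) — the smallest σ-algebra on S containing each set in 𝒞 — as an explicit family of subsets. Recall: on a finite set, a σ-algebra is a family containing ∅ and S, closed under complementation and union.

σ(𝒞) (8 sets): { {  }, { α }, { β }, { γ }, { α, β }, { α, γ }, { β, γ }, S }

Working:
Start: 𝒞 ∪ {∅, S} = { {  }, { α }, { α, β }, { β, γ }, S }.
Round 1. New:
  { γ }  = complement { α, β }
  (now 6)
Round 2 (1 new):
  { α, γ }  = { γ } ∪ { α }
  (now 7)
Round 3 (1 new):
  { β }  = complement { α, γ }
  (now 8)
Round 4: already closed under ᶜ and ∪.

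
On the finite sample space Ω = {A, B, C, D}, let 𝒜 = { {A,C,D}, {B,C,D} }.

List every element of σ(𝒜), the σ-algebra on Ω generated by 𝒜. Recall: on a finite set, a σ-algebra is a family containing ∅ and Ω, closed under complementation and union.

Take S₀ = 𝒜 ∪ {∅, Ω} = { {}, {A,C,D}, {B,C,D}, Ω }.
Pass 1 adds 2:
  {A}  = ᶜ of {B,C,D}
  {B}  = ᶜ of {A,C,D}
  [6 total]
Pass 2: 1 new —
  {A,B}  = {B} ∪ {A}
  [7 total]
Pass 3. New:
  {C,D}  = ᶜ of {A,B}
  [8 total]
After Pass 4 the family is unchanged; done.

Hence σ(𝒜) has 8 members: { {}, {A}, {B}, {A,B}, {C,D}, {A,C,D}, {B,C,D}, Ω }.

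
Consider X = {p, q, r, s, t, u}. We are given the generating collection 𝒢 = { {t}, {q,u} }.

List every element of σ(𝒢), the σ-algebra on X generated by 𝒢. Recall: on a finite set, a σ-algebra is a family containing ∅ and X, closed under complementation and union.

Begin from { {}, {t}, {q,u}, X } (that is, 𝒢 plus ∅ and X).
Pass 1 (3 new):
  {q,t,u}  = {q,u} ∪ {t}
  {p,r,s,t}  = {q,u}ᶜ
  {p,q,r,s,u}  = {t}ᶜ
  |family| = 7
Pass 2: +1 →
  {p,r,s}  = {q,t,u}ᶜ
  |family| = 8
Pass 3: closed — nothing new.

Therefore σ(𝒢) = { {}, {t}, {q,u}, {p,r,s}, {q,t,u}, {p,r,s,t}, {p,q,r,s,u}, X } (|σ(𝒢)| = 8).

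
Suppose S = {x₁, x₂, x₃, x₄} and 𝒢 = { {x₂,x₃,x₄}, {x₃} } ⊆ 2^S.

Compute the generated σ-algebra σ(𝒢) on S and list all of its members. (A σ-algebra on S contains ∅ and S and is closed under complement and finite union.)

Take S₀ = 𝒢 ∪ {∅, S} = { {}, {x₃}, {x₂,x₃,x₄}, S }.
Pass 1. New:
  {x₁}  = ᶜ of {x₂,x₃,x₄}
  {x₁,x₂,x₄}  = ᶜ of {x₃}
  [6 total]
Pass 2 (1 new):
  {x₁,x₃}  = {x₃} ∪ {x₁}
  [7 total]
Pass 3 adds 1:
  {x₂,x₄}  = ᶜ of {x₁,x₃}
  [8 total]
Pass 4 adds nothing — fixpoint reached.

σ(𝒢) = { {}, {x₁}, {x₃}, {x₁,x₃}, {x₂,x₄}, {x₁,x₂,x₄}, {x₂,x₃,x₄}, S }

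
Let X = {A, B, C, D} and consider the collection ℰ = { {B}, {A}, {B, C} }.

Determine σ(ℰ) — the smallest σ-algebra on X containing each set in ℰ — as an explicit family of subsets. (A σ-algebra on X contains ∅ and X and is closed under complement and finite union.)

Answer: σ(ℰ) = { {}, {A}, {B}, {C}, {D}, {A, B}, {A, C}, {A, D}, {B, C}, {B, D}, {C, D}, {A, B, C}, {A, B, D}, {A, C, D}, {B, C, D}, X }

Working:
Seed the family with ℰ together with ∅ and X: { {}, {A}, {B}, {B, C}, X }.
Round 1. New:
  {A, B}  = {B} ∪ {A}
  {A, D}  = complement {B, C}
  {A, B, C}  = {B, C} ∪ {A}
  {A, C, D}  = complement {B}
  {B, C, D}  = complement {A}
  [10 total]
Round 2. New:
  {D}  = complement {A, B, C}
  {C, D}  = complement {A, B}
  {A, B, D}  = {A, B} ∪ {A, D}
  [13 total]
Round 3: 2 new —
  {C}  = complement {A, B, D}
  {B, D}  = {D} ∪ {B}
  [15 total]
Round 4. New:
  {A, C}  = complement {B, D}
  [16 total]
Round 5: no new sets; the family is a σ-algebra.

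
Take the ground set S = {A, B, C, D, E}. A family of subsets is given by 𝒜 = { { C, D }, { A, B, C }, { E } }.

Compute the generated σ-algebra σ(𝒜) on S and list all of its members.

σ(𝒜) = { ∅, { C }, { D }, { E }, { A, B }, { C, D }, { C, E }, { D, E }, { A, B, C }, { A, B, D }, { A, B, E }, { C, D, E }, { A, B, C, D }, { A, B, C, E }, { A, B, D, E }, S }

Derivation:
Seed the family with 𝒜 together with ∅ and S: { ∅, { E }, { C, D }, { A, B, C }, S }.
Pass 1 adds 5:
  { D, E }  = { A, B, C }ᶜ
  { A, B, E }  = { C, D }ᶜ
  { C, D, E }  = { C, D } ∪ { E }
  { A, B, C, D }  = { E }ᶜ
  { A, B, C, E }  = { A, B, C } ∪ { E }
Pass 2: 3 new —
  { D }  = { A, B, C, E }ᶜ
  { A, B }  = { C, D, E }ᶜ
  { A, B, D, E }  = { D, E } ∪ { A, B, E }
Pass 3: 2 new —
  { C }  = { A, B, D, E }ᶜ
  { A, B, D }  = { A, B } ∪ { D }
Pass 4: 1 new —
  { C, E }  = { A, B, D }ᶜ
Pass 5: stable.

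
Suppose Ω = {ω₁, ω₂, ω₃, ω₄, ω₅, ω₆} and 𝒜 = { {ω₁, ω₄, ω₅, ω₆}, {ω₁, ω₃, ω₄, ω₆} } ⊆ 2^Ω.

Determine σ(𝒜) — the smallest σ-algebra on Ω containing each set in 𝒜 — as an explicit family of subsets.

Seed the family with 𝒜 together with ∅ and Ω: { ∅, {ω₁, ω₃, ω₄, ω₆}, {ω₁, ω₄, ω₅, ω₆}, Ω }.
Pass 1 adds 3:
  {ω₂, ω₃}  = complement {ω₁, ω₄, ω₅, ω₆}
  {ω₂, ω₅}  = complement {ω₁, ω₃, ω₄, ω₆}
  {ω₁, ω₃, ω₄, ω₅, ω₆}  = {ω₁, ω₄, ω₅, ω₆} ∪ {ω₁, ω₃, ω₄, ω₆}
  (now 7)
Pass 2 (4 new):
  {ω₂}  = complement {ω₁, ω₃, ω₄, ω₅, ω₆}
  {ω₂, ω₃, ω₅}  = {ω₂, ω₅} ∪ {ω₂, ω₃}
  {ω₁, ω₂, ω₃, ω₄, ω₆}  = {ω₂, ω₃} ∪ {ω₁, ω₃, ω₄, ω₆}
  {ω₁, ω₂, ω₄, ω₅, ω₆}  = {ω₂, ω₅} ∪ {ω₁, ω₄, ω₅, ω₆}
  (now 11)
Pass 3: +3 →
  {ω₃}  = complement {ω₁, ω₂, ω₄, ω₅, ω₆}
  {ω₅}  = complement {ω₁, ω₂, ω₃, ω₄, ω₆}
  {ω₁, ω₄, ω₆}  = complement {ω₂, ω₃, ω₅}
  (now 14)
Pass 4: +2 →
  {ω₃, ω₅}  = {ω₃} ∪ {ω₅}
  {ω₁, ω₂, ω₄, ω₆}  = {ω₂} ∪ {ω₁, ω₄, ω₆}
  (now 16)
Pass 5: closed — nothing new.

|σ(𝒜)| = 16.  σ(𝒜) = { ∅, {ω₂}, {ω₃}, {ω₅}, {ω₂, ω₃}, {ω₂, ω₅}, {ω₃, ω₅}, {ω₁, ω₄, ω₆}, {ω₂, ω₃, ω₅}, {ω₁, ω₂, ω₄, ω₆}, {ω₁, ω₃, ω₄, ω₆}, {ω₁, ω₄, ω₅, ω₆}, {ω₁, ω₂, ω₃, ω₄, ω₆}, {ω₁, ω₂, ω₄, ω₅, ω₆}, {ω₁, ω₃, ω₄, ω₅, ω₆}, Ω }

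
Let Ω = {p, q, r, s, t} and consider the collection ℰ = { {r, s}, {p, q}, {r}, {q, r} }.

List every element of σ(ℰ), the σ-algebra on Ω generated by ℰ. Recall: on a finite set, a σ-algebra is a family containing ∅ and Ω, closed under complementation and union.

Answer: σ(ℰ) = { {}, {p}, {q}, {r}, {s}, {t}, {p, q}, {p, r}, {p, s}, {p, t}, {q, r}, {q, s}, {q, t}, {r, s}, {r, t}, {s, t}, {p, q, r}, {p, q, s}, {p, q, t}, {p, r, s}, {p, r, t}, {p, s, t}, {q, r, s}, {q, r, t}, {q, s, t}, {r, s, t}, {p, q, r, s}, {p, q, r, t}, {p, q, s, t}, {p, r, s, t}, {q, r, s, t}, Ω }

Trace:
Start: ℰ ∪ {∅, Ω} = { {}, {r}, {p, q}, {q, r}, {r, s}, Ω }.
Step 1: 7 new —
  {p, q, r}  = {r} ∪ {p, q}
  {p, q, t}  = {r, s}ᶜ
  {p, s, t}  = {q, r}ᶜ
  {q, r, s}  = {r, s} ∪ {q, r}
  {r, s, t}  = {p, q}ᶜ
  {p, q, r, s}  = {r, s} ∪ {p, q}
  {p, q, s, t}  = {r}ᶜ
  [13 total]
Step 2. New:
  {t}  = {p, q, r, s}ᶜ
  {p, t}  = {q, r, s}ᶜ
  {s, t}  = {p, q, r}ᶜ
  {p, q, r, t}  = {p, q, r} ∪ {p, q, t}
  {p, r, s, t}  = {p, s, t} ∪ {r, s, t}
  {q, r, s, t}  = {r, s, t} ∪ {q, r, s}
  [19 total]
Step 3: +6 →
  {p}  = {q, r, s, t}ᶜ
  {q}  = {p, r, s, t}ᶜ
  {s}  = {p, q, r, t}ᶜ
  {r, t}  = {t} ∪ {r}
  {p, r, t}  = {p, t} ∪ {r}
  {q, r, t}  = {t} ∪ {q, r}
  [25 total]
Step 4 adds 7:
  {p, r}  = {r} ∪ {p}
  {p, s}  = {q, r, t}ᶜ
  {q, s}  = {p, r, t}ᶜ
  {q, t}  = {q} ∪ {t}
  {p, q, s}  = {r, t}ᶜ
  {p, r, s}  = {r, s} ∪ {p}
  {q, s, t}  = {q} ∪ {s, t}
  [32 total]
After Step 5 the family is unchanged; done.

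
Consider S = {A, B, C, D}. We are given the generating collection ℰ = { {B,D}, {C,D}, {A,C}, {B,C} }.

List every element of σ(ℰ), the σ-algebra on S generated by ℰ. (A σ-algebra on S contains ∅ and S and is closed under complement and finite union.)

Answer: σ(ℰ) = { {}, {A}, {B}, {C}, {D}, {A,B}, {A,C}, {A,D}, {B,C}, {B,D}, {C,D}, {A,B,C}, {A,B,D}, {A,C,D}, {B,C,D}, S }

Trace:
Begin from { {}, {A,C}, {B,C}, {B,D}, {C,D}, S } (that is, ℰ plus ∅ and S).
Iteration 1 adds 5:
  {A,B}  = complement {C,D}
  {A,D}  = complement {B,C}
  {A,B,C}  = {B,C} ∪ {A,C}
  {A,C,D}  = {C,D} ∪ {A,C}
  {B,C,D}  = {C,D} ∪ {B,C}
  |family| = 11
Iteration 2 adds 4:
  {A}  = complement {B,C,D}
  {B}  = complement {A,C,D}
  {D}  = complement {A,B,C}
  {A,B,D}  = {A,B} ∪ {A,D}
  |family| = 15
Iteration 3: +1 →
  {C}  = complement {A,B,D}
  |family| = 16
After Iteration 4 the family is unchanged; done.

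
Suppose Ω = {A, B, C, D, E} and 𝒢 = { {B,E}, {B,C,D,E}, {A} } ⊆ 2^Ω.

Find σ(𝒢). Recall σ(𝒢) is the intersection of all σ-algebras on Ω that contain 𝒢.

Take S₀ = 𝒢 ∪ {∅, Ω} = { {}, {A}, {B,E}, {B,C,D,E}, Ω }.
Pass 1 (2 new):
  {A,B,E}  = {B,E} ∪ {A}
  {A,C,D}  = {B,E}ᶜ
  (now 7)
Pass 2 (1 new):
  {C,D}  = {A,B,E}ᶜ
  (now 8)
Pass 3: closed — nothing new.

|σ(𝒢)| = 8.  σ(𝒢) = { {}, {A}, {B,E}, {C,D}, {A,B,E}, {A,C,D}, {B,C,D,E}, Ω }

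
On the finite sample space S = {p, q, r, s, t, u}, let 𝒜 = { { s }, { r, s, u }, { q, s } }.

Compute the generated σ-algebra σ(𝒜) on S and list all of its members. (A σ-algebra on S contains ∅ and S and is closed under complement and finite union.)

Begin from { {  }, { s }, { q, s }, { r, s, u }, S } (that is, 𝒜 plus ∅ and S).
Step 1 adds 4:
  { p, q, t }  = ᶜ of { r, s, u }
  { p, r, t, u }  = ᶜ of { q, s }
  { q, r, s, u }  = { r, s, u } ∪ { q, s }
  { p, q, r, t, u }  = ᶜ of { s }
  (now 9)
Step 2 adds 3:
  { p, t }  = ᶜ of { q, r, s, u }
  { p, q, s, t }  = { p, q, t } ∪ { s }
  { p, r, s, t, u }  = { p, r, t, u } ∪ { s }
  (now 12)
Step 3. New:
  { q }  = ᶜ of { p, r, s, t, u }
  { r, u }  = ᶜ of { p, q, s, t }
  { p, s, t }  = { p, t } ∪ { s }
  (now 15)
Step 4 adds 1:
  { q, r, u }  = ᶜ of { p, s, t }
  (now 16)
Step 5: no new sets; the family is a σ-algebra.

σ(𝒜) = { {  }, { q }, { s }, { p, t }, { q, s }, { r, u }, { p, q, t }, { p, s, t }, { q, r, u }, { r, s, u }, { p, q, s, t }, { p, r, t, u }, { q, r, s, u }, { p, q, r, t, u }, { p, r, s, t, u }, S }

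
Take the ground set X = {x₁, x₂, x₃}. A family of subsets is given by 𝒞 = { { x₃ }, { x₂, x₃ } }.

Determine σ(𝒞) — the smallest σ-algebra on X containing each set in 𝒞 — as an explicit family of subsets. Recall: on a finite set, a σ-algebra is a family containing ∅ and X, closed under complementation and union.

Start: 𝒞 ∪ {∅, X} = { {  }, { x₃ }, { x₂, x₃ }, X }.
Iteration 1. New:
  { x₁ }  = ᶜ of { x₂, x₃ }
  { x₁, x₂ }  = ᶜ of { x₃ }
  |family| = 6
Iteration 2: 1 new —
  { x₁, x₃ }  = { x₃ } ∪ { x₁ }
  |family| = 7
Iteration 3. New:
  { x₂ }  = ᶜ of { x₁, x₃ }
  |family| = 8
Iteration 4: stable.

Hence σ(𝒞) has 8 members: { {  }, { x₁ }, { x₂ }, { x₃ }, { x₁, x₂ }, { x₁, x₃ }, { x₂, x₃ }, X }.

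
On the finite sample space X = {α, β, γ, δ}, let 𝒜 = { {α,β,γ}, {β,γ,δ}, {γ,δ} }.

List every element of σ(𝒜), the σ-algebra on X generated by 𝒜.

Answer: σ(𝒜) = { ∅, {α}, {β}, {γ}, {δ}, {α,β}, {α,γ}, {α,δ}, {β,γ}, {β,δ}, {γ,δ}, {α,β,γ}, {α,β,δ}, {α,γ,δ}, {β,γ,δ}, X }

Derivation:
Start: 𝒜 ∪ {∅, X} = { ∅, {γ,δ}, {α,β,γ}, {β,γ,δ}, X }.
Iteration 1. New:
  {α}  = {β,γ,δ}ᶜ
  {δ}  = {α,β,γ}ᶜ
  {α,β}  = {γ,δ}ᶜ
  — 8 sets.
Iteration 2. New:
  {α,δ}  = {δ} ∪ {α}
  {α,β,δ}  = {δ} ∪ {α,β}
  {α,γ,δ}  = {γ,δ} ∪ {α}
  — 11 sets.
Iteration 3: 3 new —
  {β}  = {α,γ,δ}ᶜ
  {γ}  = {α,β,δ}ᶜ
  {β,γ}  = {α,δ}ᶜ
  — 14 sets.
Iteration 4: 2 new —
  {α,γ}  = {γ} ∪ {α}
  {β,δ}  = {δ} ∪ {β}
  — 16 sets.
Iteration 5: no new sets; the family is a σ-algebra.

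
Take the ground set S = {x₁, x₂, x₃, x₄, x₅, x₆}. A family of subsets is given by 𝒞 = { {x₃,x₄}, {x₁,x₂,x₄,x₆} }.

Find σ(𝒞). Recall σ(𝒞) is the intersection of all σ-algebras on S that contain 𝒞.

Take S₀ = 𝒞 ∪ {∅, S} = { ∅, {x₃,x₄}, {x₁,x₂,x₄,x₆}, S }.
Pass 1: 3 new —
  {x₃,x₅}  = complement {x₁,x₂,x₄,x₆}
  {x₁,x₂,x₅,x₆}  = complement {x₃,x₄}
  {x₁,x₂,x₃,x₄,x₆}  = {x₃,x₄} ∪ {x₁,x₂,x₄,x₆}
  |family| = 7
Pass 2 adds 4:
  {x₅}  = complement {x₁,x₂,x₃,x₄,x₆}
  {x₃,x₄,x₅}  = {x₃,x₄} ∪ {x₃,x₅}
  {x₁,x₂,x₃,x₅,x₆}  = {x₃,x₅} ∪ {x₁,x₂,x₅,x₆}
  {x₁,x₂,x₄,x₅,x₆}  = {x₁,x₂,x₄,x₆} ∪ {x₁,x₂,x₅,x₆}
  |family| = 11
Pass 3: 3 new —
  {x₃}  = complement {x₁,x₂,x₄,x₅,x₆}
  {x₄}  = complement {x₁,x₂,x₃,x₅,x₆}
  {x₁,x₂,x₆}  = complement {x₃,x₄,x₅}
  |family| = 14
Pass 4 (2 new):
  {x₄,x₅}  = {x₄} ∪ {x₅}
  {x₁,x₂,x₃,x₆}  = {x₃} ∪ {x₁,x₂,x₆}
  |family| = 16
Pass 5: closed — nothing new.

|σ(𝒞)| = 16.  σ(𝒞) = { ∅, {x₃}, {x₄}, {x₅}, {x₃,x₄}, {x₃,x₅}, {x₄,x₅}, {x₁,x₂,x₆}, {x₃,x₄,x₅}, {x₁,x₂,x₃,x₆}, {x₁,x₂,x₄,x₆}, {x₁,x₂,x₅,x₆}, {x₁,x₂,x₃,x₄,x₆}, {x₁,x₂,x₃,x₅,x₆}, {x₁,x₂,x₄,x₅,x₆}, S }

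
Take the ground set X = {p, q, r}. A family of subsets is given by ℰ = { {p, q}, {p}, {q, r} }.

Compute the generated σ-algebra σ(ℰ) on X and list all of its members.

Begin from { {}, {p}, {p, q}, {q, r}, X } (that is, ℰ plus ∅ and X).
Round 1 adds 1:
  {r}  = ᶜ of {p, q}
  [6 total]
Round 2 (1 new):
  {p, r}  = {r} ∪ {p}
  [7 total]
Round 3 adds 1:
  {q}  = ᶜ of {p, r}
  [8 total]
Round 4: stable.

σ(ℰ) = { {}, {p}, {q}, {r}, {p, q}, {p, r}, {q, r}, X }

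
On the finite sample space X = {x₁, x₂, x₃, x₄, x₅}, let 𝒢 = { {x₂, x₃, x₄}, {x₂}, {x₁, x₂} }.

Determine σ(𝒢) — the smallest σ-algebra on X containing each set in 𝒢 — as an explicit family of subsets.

|σ(𝒢)| = 16.  σ(𝒢) = { ∅, {x₁}, {x₂}, {x₅}, {x₁, x₂}, {x₁, x₅}, {x₂, x₅}, {x₃, x₄}, {x₁, x₂, x₅}, {x₁, x₃, x₄}, {x₂, x₃, x₄}, {x₃, x₄, x₅}, {x₁, x₂, x₃, x₄}, {x₁, x₃, x₄, x₅}, {x₂, x₃, x₄, x₅}, X }

Working:
Initial family (5 sets): { ∅, {x₂}, {x₁, x₂}, {x₂, x₃, x₄}, X }.
Pass 1. New:
  {x₁, x₅}  = complement {x₂, x₃, x₄}
  {x₃, x₄, x₅}  = complement {x₁, x₂}
  {x₁, x₂, x₃, x₄}  = {x₂, x₃, x₄} ∪ {x₁, x₂}
  {x₁, x₃, x₄, x₅}  = complement {x₂}
  (now 9)
Pass 2 adds 3:
  {x₅}  = complement {x₁, x₂, x₃, x₄}
  {x₁, x₂, x₅}  = {x₁, x₂} ∪ {x₁, x₅}
  {x₂, x₃, x₄, x₅}  = {x₃, x₄, x₅} ∪ {x₂, x₃, x₄}
  (now 12)
Pass 3: 3 new —
  {x₁}  = complement {x₂, x₃, x₄, x₅}
  {x₂, x₅}  = {x₂} ∪ {x₅}
  {x₃, x₄}  = complement {x₁, x₂, x₅}
  (now 15)
Pass 4: 1 new —
  {x₁, x₃, x₄}  = complement {x₂, x₅}
  (now 16)
Pass 5: closed — nothing new.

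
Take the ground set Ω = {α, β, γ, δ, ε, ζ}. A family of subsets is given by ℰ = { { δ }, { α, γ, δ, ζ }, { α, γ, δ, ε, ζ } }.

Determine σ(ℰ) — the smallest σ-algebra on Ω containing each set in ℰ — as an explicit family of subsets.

σ(ℰ) = { ∅, { β }, { δ }, { ε }, { β, δ }, { β, ε }, { δ, ε }, { α, γ, ζ }, { β, δ, ε }, { α, β, γ, ζ }, { α, γ, δ, ζ }, { α, γ, ε, ζ }, { α, β, γ, δ, ζ }, { α, β, γ, ε, ζ }, { α, γ, δ, ε, ζ }, Ω }

Trace:
Seed the family with ℰ together with ∅ and Ω: { ∅, { δ }, { α, γ, δ, ζ }, { α, γ, δ, ε, ζ }, Ω }.
Pass 1: 3 new —
  { β }  = Ω∖{ α, γ, δ, ε, ζ }
  { β, ε }  = Ω∖{ α, γ, δ, ζ }
  { α, β, γ, ε, ζ }  = Ω∖{ δ }
  [8 total]
Pass 2: +3 →
  { β, δ }  = { δ } ∪ { β }
  { β, δ, ε }  = { δ } ∪ { β, ε }
  { α, β, γ, δ, ζ }  = { β } ∪ { α, γ, δ, ζ }
  [11 total]
Pass 3: 3 new —
  { ε }  = Ω∖{ α, β, γ, δ, ζ }
  { α, γ, ζ }  = Ω∖{ β, δ, ε }
  { α, γ, ε, ζ }  = Ω∖{ β, δ }
  [14 total]
Pass 4: +2 →
  { δ, ε }  = { δ } ∪ { ε }
  { α, β, γ, ζ }  = { α, γ, ζ } ∪ { β }
  [16 total]
Pass 5: already closed under ᶜ and ∪.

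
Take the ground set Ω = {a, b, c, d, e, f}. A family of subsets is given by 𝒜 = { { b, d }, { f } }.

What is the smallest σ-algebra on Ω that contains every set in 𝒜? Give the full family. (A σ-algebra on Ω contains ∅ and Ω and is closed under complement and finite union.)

Start: 𝒜 ∪ {∅, Ω} = { {  }, { f }, { b, d }, Ω }.
Pass 1 (3 new):
  { b, d, f }  = { b, d } ∪ { f }
  { a, c, e, f }  = Ω∖{ b, d }
  { a, b, c, d, e }  = Ω∖{ f }
  |family| = 7
Pass 2: +1 →
  { a, c, e }  = Ω∖{ b, d, f }
  |family| = 8
After Pass 3 the family is unchanged; done.

Hence σ(𝒜) has 8 members: { {  }, { f }, { b, d }, { a, c, e }, { b, d, f }, { a, c, e, f }, { a, b, c, d, e }, Ω }.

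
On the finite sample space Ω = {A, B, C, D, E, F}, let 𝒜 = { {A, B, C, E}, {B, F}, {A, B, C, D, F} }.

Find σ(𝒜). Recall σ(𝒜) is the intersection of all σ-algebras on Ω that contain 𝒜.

Seed the family with 𝒜 together with ∅ and Ω: { ∅, {B, F}, {A, B, C, E}, {A, B, C, D, F}, Ω }.
Iteration 1: +4 →
  {E}  = ᶜ of {A, B, C, D, F}
  {D, F}  = ᶜ of {A, B, C, E}
  {A, C, D, E}  = ᶜ of {B, F}
  {A, B, C, E, F}  = {B, F} ∪ {A, B, C, E}
Iteration 2. New:
  {D}  = ᶜ of {A, B, C, E, F}
  {B, D, F}  = {B, F} ∪ {D, F}
  {B, E, F}  = {B, F} ∪ {E}
  {D, E, F}  = {E} ∪ {D, F}
  {A, B, C, D, E}  = {A, C, D, E} ∪ {A, B, C, E}
  {A, C, D, E, F}  = {A, C, D, E} ∪ {D, F}
Iteration 3: +7 →
  {B}  = ᶜ of {A, C, D, E, F}
  {F}  = ᶜ of {A, B, C, D, E}
  {D, E}  = {D} ∪ {E}
  {A, B, C}  = ᶜ of {D, E, F}
  {A, C, D}  = ᶜ of {B, E, F}
  {A, C, E}  = ᶜ of {B, D, F}
  {B, D, E, F}  = {B, D, F} ∪ {B, E, F}
Iteration 4 (9 new):
  {A, C}  = ᶜ of {B, D, E, F}
  {B, D}  = {B} ∪ {D}
  {B, E}  = {B} ∪ {E}
  {E, F}  = {F} ∪ {E}
  {B, D, E}  = {B} ∪ {D, E}
  {A, B, C, D}  = {B} ∪ {A, C, D}
  {A, B, C, F}  = ᶜ of {D, E}
  {A, C, D, F}  = {A, C, D} ∪ {D, F}
  {A, C, E, F}  = {A, C, E} ∪ {F}
Iteration 5: 1 new —
  {A, C, F}  = ᶜ of {B, D, E}
Iteration 6: closed — nothing new.

|σ(𝒜)| = 32.  σ(𝒜) = { ∅, {B}, {D}, {E}, {F}, {A, C}, {B, D}, {B, E}, {B, F}, {D, E}, {D, F}, {E, F}, {A, B, C}, {A, C, D}, {A, C, E}, {A, C, F}, {B, D, E}, {B, D, F}, {B, E, F}, {D, E, F}, {A, B, C, D}, {A, B, C, E}, {A, B, C, F}, {A, C, D, E}, {A, C, D, F}, {A, C, E, F}, {B, D, E, F}, {A, B, C, D, E}, {A, B, C, D, F}, {A, B, C, E, F}, {A, C, D, E, F}, Ω }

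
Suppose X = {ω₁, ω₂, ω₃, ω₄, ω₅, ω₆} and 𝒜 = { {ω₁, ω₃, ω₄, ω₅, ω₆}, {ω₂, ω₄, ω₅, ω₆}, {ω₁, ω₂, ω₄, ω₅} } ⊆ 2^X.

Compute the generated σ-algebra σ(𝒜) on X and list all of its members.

|σ(𝒜)| = 32.  σ(𝒜) = { {}, {ω₁}, {ω₂}, {ω₃}, {ω₆}, {ω₁, ω₂}, {ω₁, ω₃}, {ω₁, ω₆}, {ω₂, ω₃}, {ω₂, ω₆}, {ω₃, ω₆}, {ω₄, ω₅}, {ω₁, ω₂, ω₃}, {ω₁, ω₂, ω₆}, {ω₁, ω₃, ω₆}, {ω₁, ω₄, ω₅}, {ω₂, ω₃, ω₆}, {ω₂, ω₄, ω₅}, {ω₃, ω₄, ω₅}, {ω₄, ω₅, ω₆}, {ω₁, ω₂, ω₃, ω₆}, {ω₁, ω₂, ω₄, ω₅}, {ω₁, ω₃, ω₄, ω₅}, {ω₁, ω₄, ω₅, ω₆}, {ω₂, ω₃, ω₄, ω₅}, {ω₂, ω₄, ω₅, ω₆}, {ω₃, ω₄, ω₅, ω₆}, {ω₁, ω₂, ω₃, ω₄, ω₅}, {ω₁, ω₂, ω₄, ω₅, ω₆}, {ω₁, ω₃, ω₄, ω₅, ω₆}, {ω₂, ω₃, ω₄, ω₅, ω₆}, X }

Working:
Initial family (5 sets): { {}, {ω₁, ω₂, ω₄, ω₅}, {ω₂, ω₄, ω₅, ω₆}, {ω₁, ω₃, ω₄, ω₅, ω₆}, X }.
Pass 1 (4 new):
  {ω₂}  = X∖{ω₁, ω₃, ω₄, ω₅, ω₆}
  {ω₁, ω₃}  = X∖{ω₂, ω₄, ω₅, ω₆}
  {ω₃, ω₆}  = X∖{ω₁, ω₂, ω₄, ω₅}
  {ω₁, ω₂, ω₄, ω₅, ω₆}  = {ω₂, ω₄, ω₅, ω₆} ∪ {ω₁, ω₂, ω₄, ω₅}
  |family| = 9
Pass 2 adds 6:
  {ω₃}  = X∖{ω₁, ω₂, ω₄, ω₅, ω₆}
  {ω₁, ω₂, ω₃}  = {ω₂} ∪ {ω₁, ω₃}
  {ω₁, ω₃, ω₆}  = {ω₁, ω₃} ∪ {ω₃, ω₆}
  {ω₂, ω₃, ω₆}  = {ω₂} ∪ {ω₃, ω₆}
  {ω₁, ω₂, ω₃, ω₄, ω₅}  = {ω₁, ω₂, ω₄, ω₅} ∪ {ω₁, ω₃}
  {ω₂, ω₃, ω₄, ω₅, ω₆}  = {ω₂, ω₄, ω₅, ω₆} ∪ {ω₃, ω₆}
  |family| = 15
Pass 3 (7 new):
  {ω₁}  = X∖{ω₂, ω₃, ω₄, ω₅, ω₆}
  {ω₆}  = X∖{ω₁, ω₂, ω₃, ω₄, ω₅}
  {ω₂, ω₃}  = {ω₃} ∪ {ω₂}
  {ω₁, ω₄, ω₅}  = X∖{ω₂, ω₃, ω₆}
  {ω₂, ω₄, ω₅}  = X∖{ω₁, ω₃, ω₆}
  {ω₄, ω₅, ω₆}  = X∖{ω₁, ω₂, ω₃}
  {ω₁, ω₂, ω₃, ω₆}  = {ω₁, ω₂, ω₃} ∪ {ω₃, ω₆}
  |family| = 22
Pass 4: 8 new —
  {ω₁, ω₂}  = {ω₂} ∪ {ω₁}
  {ω₁, ω₆}  = {ω₆} ∪ {ω₁}
  {ω₂, ω₆}  = {ω₂} ∪ {ω₆}
  {ω₄, ω₅}  = X∖{ω₁, ω₂, ω₃, ω₆}
  {ω₁, ω₃, ω₄, ω₅}  = {ω₁, ω₃} ∪ {ω₁, ω₄, ω₅}
  {ω₁, ω₄, ω₅, ω₆}  = X∖{ω₂, ω₃}
  {ω₂, ω₃, ω₄, ω₅}  = {ω₂, ω₄, ω₅} ∪ {ω₃}
  {ω₃, ω₄, ω₅, ω₆}  = {ω₄, ω₅, ω₆} ∪ {ω₃}
  |family| = 30
Pass 5 (2 new):
  {ω₁, ω₂, ω₆}  = {ω₁, ω₂} ∪ {ω₁, ω₆}
  {ω₃, ω₄, ω₅}  = {ω₄, ω₅} ∪ {ω₃}
  |family| = 32
Pass 6 adds nothing — fixpoint reached.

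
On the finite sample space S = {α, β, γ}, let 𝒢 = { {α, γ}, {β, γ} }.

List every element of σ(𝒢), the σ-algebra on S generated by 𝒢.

σ(𝒢) (8 sets): { {}, {α}, {β}, {γ}, {α, β}, {α, γ}, {β, γ}, S }

Derivation:
Take S₀ = 𝒢 ∪ {∅, S} = { {}, {α, γ}, {β, γ}, S }.
Round 1: +2 →
  {α}  = complement {β, γ}
  {β}  = complement {α, γ}
  [6 total]
Round 2 (1 new):
  {α, β}  = {β} ∪ {α}
  [7 total]
Round 3 adds 1:
  {γ}  = complement {α, β}
  [8 total]
Round 4: already closed under ᶜ and ∪.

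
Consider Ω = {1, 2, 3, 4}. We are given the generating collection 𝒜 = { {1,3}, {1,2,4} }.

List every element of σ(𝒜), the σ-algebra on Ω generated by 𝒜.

Begin from { {}, {1,3}, {1,2,4}, Ω } (that is, 𝒜 plus ∅ and Ω).
Iteration 1. New:
  {3}  = complement {1,2,4}
  {2,4}  = complement {1,3}
  [6 total]
Iteration 2 (1 new):
  {2,3,4}  = {3} ∪ {2,4}
  [7 total]
Iteration 3. New:
  {1}  = complement {2,3,4}
  [8 total]
Iteration 4: closed — nothing new.

Hence σ(𝒜) has 8 members: { {}, {1}, {3}, {1,3}, {2,4}, {1,2,4}, {2,3,4}, Ω }.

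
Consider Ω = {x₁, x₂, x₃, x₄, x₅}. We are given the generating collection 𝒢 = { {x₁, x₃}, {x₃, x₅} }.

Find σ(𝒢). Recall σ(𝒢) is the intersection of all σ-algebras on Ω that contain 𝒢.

Answer: σ(𝒢) = { ∅, {x₁}, {x₃}, {x₅}, {x₁, x₃}, {x₁, x₅}, {x₂, x₄}, {x₃, x₅}, {x₁, x₂, x₄}, {x₁, x₃, x₅}, {x₂, x₃, x₄}, {x₂, x₄, x₅}, {x₁, x₂, x₃, x₄}, {x₁, x₂, x₄, x₅}, {x₂, x₃, x₄, x₅}, Ω }

Trace:
Seed the family with 𝒢 together with ∅ and Ω: { ∅, {x₁, x₃}, {x₃, x₅}, Ω }.
Step 1: +3 →
  {x₁, x₂, x₄}  = complement {x₃, x₅}
  {x₁, x₃, x₅}  = {x₃, x₅} ∪ {x₁, x₃}
  {x₂, x₄, x₅}  = complement {x₁, x₃}
  — 7 sets.
Step 2: 4 new —
  {x₂, x₄}  = complement {x₁, x₃, x₅}
  {x₁, x₂, x₃, x₄}  = {x₁, x₃} ∪ {x₁, x₂, x₄}
  {x₁, x₂, x₄, x₅}  = {x₁, x₂, x₄} ∪ {x₂, x₄, x₅}
  {x₂, x₃, x₄, x₅}  = {x₃, x₅} ∪ {x₂, x₄, x₅}
  — 11 sets.
Step 3 (3 new):
  {x₁}  = complement {x₂, x₃, x₄, x₅}
  {x₃}  = complement {x₁, x₂, x₄, x₅}
  {x₅}  = complement {x₁, x₂, x₃, x₄}
  — 14 sets.
Step 4: 2 new —
  {x₁, x₅}  = {x₅} ∪ {x₁}
  {x₂, x₃, x₄}  = {x₃} ∪ {x₂, x₄}
  — 16 sets.
Step 5: stable.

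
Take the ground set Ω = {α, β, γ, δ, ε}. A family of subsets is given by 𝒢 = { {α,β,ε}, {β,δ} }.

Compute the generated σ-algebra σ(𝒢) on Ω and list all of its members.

|σ(𝒢)| = 16.  σ(𝒢) = { {}, {β}, {γ}, {δ}, {α,ε}, {β,γ}, {β,δ}, {γ,δ}, {α,β,ε}, {α,γ,ε}, {α,δ,ε}, {β,γ,δ}, {α,β,γ,ε}, {α,β,δ,ε}, {α,γ,δ,ε}, Ω }

Trace:
Take S₀ = 𝒢 ∪ {∅, Ω} = { {}, {β,δ}, {α,β,ε}, Ω }.
Iteration 1 (3 new):
  {γ,δ}  = complement {α,β,ε}
  {α,γ,ε}  = complement {β,δ}
  {α,β,δ,ε}  = {α,β,ε} ∪ {β,δ}
  [7 total]
Iteration 2: 4 new —
  {γ}  = complement {α,β,δ,ε}
  {β,γ,δ}  = {γ,δ} ∪ {β,δ}
  {α,β,γ,ε}  = {α,β,ε} ∪ {α,γ,ε}
  {α,γ,δ,ε}  = {γ,δ} ∪ {α,γ,ε}
  [11 total]
Iteration 3: 3 new —
  {β}  = complement {α,γ,δ,ε}
  {δ}  = complement {α,β,γ,ε}
  {α,ε}  = complement {β,γ,δ}
  [14 total]
Iteration 4: 2 new —
  {β,γ}  = {γ} ∪ {β}
  {α,δ,ε}  = {α,ε} ∪ {δ}
  [16 total]
Iteration 5: closed — nothing new.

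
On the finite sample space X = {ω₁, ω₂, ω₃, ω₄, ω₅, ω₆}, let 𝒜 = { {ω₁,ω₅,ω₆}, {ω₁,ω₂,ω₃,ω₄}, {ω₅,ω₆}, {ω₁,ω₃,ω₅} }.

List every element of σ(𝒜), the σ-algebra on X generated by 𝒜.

|σ(𝒜)| = 32.  σ(𝒜) = { {}, {ω₁}, {ω₃}, {ω₅}, {ω₆}, {ω₁,ω₃}, {ω₁,ω₅}, {ω₁,ω₆}, {ω₂,ω₄}, {ω₃,ω₅}, {ω₃,ω₆}, {ω₅,ω₆}, {ω₁,ω₂,ω₄}, {ω₁,ω₃,ω₅}, {ω₁,ω₃,ω₆}, {ω₁,ω₅,ω₆}, {ω₂,ω₃,ω₄}, {ω₂,ω₄,ω₅}, {ω₂,ω₄,ω₆}, {ω₃,ω₅,ω₆}, {ω₁,ω₂,ω₃,ω₄}, {ω₁,ω₂,ω₄,ω₅}, {ω₁,ω₂,ω₄,ω₆}, {ω₁,ω₃,ω₅,ω₆}, {ω₂,ω₃,ω₄,ω₅}, {ω₂,ω₃,ω₄,ω₆}, {ω₂,ω₄,ω₅,ω₆}, {ω₁,ω₂,ω₃,ω₄,ω₅}, {ω₁,ω₂,ω₃,ω₄,ω₆}, {ω₁,ω₂,ω₄,ω₅,ω₆}, {ω₂,ω₃,ω₄,ω₅,ω₆}, X }

Trace:
Start: 𝒜 ∪ {∅, X} = { {}, {ω₅,ω₆}, {ω₁,ω₃,ω₅}, {ω₁,ω₅,ω₆}, {ω₁,ω₂,ω₃,ω₄}, X }.
Step 1: 4 new —
  {ω₂,ω₃,ω₄}  = complement {ω₁,ω₅,ω₆}
  {ω₂,ω₄,ω₆}  = complement {ω₁,ω₃,ω₅}
  {ω₁,ω₃,ω₅,ω₆}  = {ω₁,ω₅,ω₆} ∪ {ω₁,ω₃,ω₅}
  {ω₁,ω₂,ω₃,ω₄,ω₅}  = {ω₁,ω₃,ω₅} ∪ {ω₁,ω₂,ω₃,ω₄}
  |family| = 10
Step 2 adds 7:
  {ω₆}  = complement {ω₁,ω₂,ω₃,ω₄,ω₅}
  {ω₂,ω₄}  = complement {ω₁,ω₃,ω₅,ω₆}
  {ω₂,ω₃,ω₄,ω₆}  = {ω₂,ω₄,ω₆} ∪ {ω₂,ω₃,ω₄}
  {ω₂,ω₄,ω₅,ω₆}  = {ω₂,ω₄,ω₆} ∪ {ω₅,ω₆}
  {ω₁,ω₂,ω₃,ω₄,ω₆}  = {ω₂,ω₄,ω₆} ∪ {ω₁,ω₂,ω₃,ω₄}
  {ω₁,ω₂,ω₄,ω₅,ω₆}  = {ω₂,ω₄,ω₆} ∪ {ω₁,ω₅,ω₆}
  {ω₂,ω₃,ω₄,ω₅,ω₆}  = {ω₂,ω₃,ω₄} ∪ {ω₅,ω₆}
  |family| = 17
Step 3 adds 5:
  {ω₁}  = complement {ω₂,ω₃,ω₄,ω₅,ω₆}
  {ω₃}  = complement {ω₁,ω₂,ω₄,ω₅,ω₆}
  {ω₅}  = complement {ω₁,ω₂,ω₃,ω₄,ω₆}
  {ω₁,ω₃}  = complement {ω₂,ω₄,ω₅,ω₆}
  {ω₁,ω₅}  = complement {ω₂,ω₃,ω₄,ω₆}
  |family| = 22
Step 4 adds 10:
  {ω₁,ω₆}  = {ω₆} ∪ {ω₁}
  {ω₃,ω₅}  = {ω₅} ∪ {ω₃}
  {ω₃,ω₆}  = {ω₆} ∪ {ω₃}
  {ω₁,ω₂,ω₄}  = {ω₂,ω₄} ∪ {ω₁}
  {ω₁,ω₃,ω₆}  = {ω₆} ∪ {ω₁,ω₃}
  {ω₂,ω₄,ω₅}  = {ω₅} ∪ {ω₂,ω₄}
  {ω₃,ω₅,ω₆}  = {ω₅,ω₆} ∪ {ω₃}
  {ω₁,ω₂,ω₄,ω₅}  = {ω₁,ω₅} ∪ {ω₂,ω₄}
  {ω₁,ω₂,ω₄,ω₆}  = {ω₂,ω₄,ω₆} ∪ {ω₁}
  {ω₂,ω₃,ω₄,ω₅}  = {ω₂,ω₃,ω₄} ∪ {ω₅}
  |family| = 32
Step 5 adds nothing — fixpoint reached.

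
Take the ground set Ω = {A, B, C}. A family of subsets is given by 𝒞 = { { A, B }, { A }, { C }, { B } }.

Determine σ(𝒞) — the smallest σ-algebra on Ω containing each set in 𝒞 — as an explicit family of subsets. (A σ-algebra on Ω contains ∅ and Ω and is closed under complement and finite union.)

Begin from { {}, { A }, { B }, { C }, { A, B }, Ω } (that is, 𝒞 plus ∅ and Ω).
Pass 1 adds 2:
  { A, C }  = { B }ᶜ
  { B, C }  = { A }ᶜ
  — 8 sets.
Pass 2: no new sets; the family is a σ-algebra.

Therefore σ(𝒞) = { {}, { A }, { B }, { C }, { A, B }, { A, C }, { B, C }, Ω } (|σ(𝒞)| = 8).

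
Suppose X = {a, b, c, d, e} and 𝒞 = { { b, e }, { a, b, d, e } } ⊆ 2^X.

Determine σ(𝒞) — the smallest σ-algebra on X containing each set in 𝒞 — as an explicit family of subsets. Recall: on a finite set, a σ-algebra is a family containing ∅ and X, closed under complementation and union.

σ(𝒞) (8 sets): { ∅, { c }, { a, d }, { b, e }, { a, c, d }, { b, c, e }, { a, b, d, e }, X }

Check:
Seed the family with 𝒞 together with ∅ and X: { ∅, { b, e }, { a, b, d, e }, X }.
Iteration 1: +2 →
  { c }  = { a, b, d, e }ᶜ
  { a, c, d }  = { b, e }ᶜ
  [6 total]
Iteration 2 adds 1:
  { b, c, e }  = { c } ∪ { b, e }
  [7 total]
Iteration 3: +1 →
  { a, d }  = { b, c, e }ᶜ
  [8 total]
Iteration 4: no new sets; the family is a σ-algebra.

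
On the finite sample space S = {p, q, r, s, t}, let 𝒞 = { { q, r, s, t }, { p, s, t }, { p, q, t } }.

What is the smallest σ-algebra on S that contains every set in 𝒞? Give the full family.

σ(𝒞) (32 sets): { {}, { p }, { q }, { r }, { s }, { t }, { p, q }, { p, r }, { p, s }, { p, t }, { q, r }, { q, s }, { q, t }, { r, s }, { r, t }, { s, t }, { p, q, r }, { p, q, s }, { p, q, t }, { p, r, s }, { p, r, t }, { p, s, t }, { q, r, s }, { q, r, t }, { q, s, t }, { r, s, t }, { p, q, r, s }, { p, q, r, t }, { p, q, s, t }, { p, r, s, t }, { q, r, s, t }, S }

Check:
Begin from { {}, { p, q, t }, { p, s, t }, { q, r, s, t }, S } (that is, 𝒞 plus ∅ and S).
Iteration 1. New:
  { p }  = S∖{ q, r, s, t }
  { q, r }  = S∖{ p, s, t }
  { r, s }  = S∖{ p, q, t }
  { p, q, s, t }  = { p, s, t } ∪ { p, q, t }
Iteration 2: +6 →
  { r }  = S∖{ p, q, s, t }
  { p, q, r }  = { q, r } ∪ { p }
  { p, r, s }  = { r, s } ∪ { p }
  { q, r, s }  = { r, s } ∪ { q, r }
  { p, q, r, t }  = { p, q, t } ∪ { q, r }
  { p, r, s, t }  = { p, s, t } ∪ { r, s }
Iteration 3: +7 →
  { q }  = S∖{ p, r, s, t }
  { s }  = S∖{ p, q, r, t }
  { p, r }  = { r } ∪ { p }
  { p, t }  = S∖{ q, r, s }
  { q, t }  = S∖{ p, r, s }
  { s, t }  = S∖{ p, q, r }
  { p, q, r, s }  = { r, s } ∪ { p, q, r }
Iteration 4 adds 8:
  { t }  = S∖{ p, q, r, s }
  { p, q }  = { q } ∪ { p }
  { p, s }  = { s } ∪ { p }
  { q, s }  = { q } ∪ { s }
  { p, r, t }  = { p, r } ∪ { p, t }
  { q, r, t }  = { q, t } ∪ { r }
  { q, s, t }  = S∖{ p, r }
  { r, s, t }  = { r, s } ∪ { s, t }
Iteration 5 (2 new):
  { r, t }  = { t } ∪ { r }
  { p, q, s }  = { p, q } ∪ { p, s }
Iteration 6: no new sets; the family is a σ-algebra.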